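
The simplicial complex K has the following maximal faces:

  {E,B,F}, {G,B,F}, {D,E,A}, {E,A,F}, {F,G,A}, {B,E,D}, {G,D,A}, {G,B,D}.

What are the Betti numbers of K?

Fix the vertex order A < B < D < E < F < G and write every simplex with vertices in increasing order. Then dim K = 2 and the simplices of K are:

  0-simplices (6): A, B, D, E, F, G
  1-simplices (12): AD, AE, AF, AG, BD, BE, BF, BG, DE, DG, EF, FG
  2-simplices (8): ADE, ADG, AEF, AFG, BDE, BDG, BEF, BFG

Hence C_0 ≅ Z^6, C_1 ≅ Z^12, C_2 ≅ Z^8.

Boundary ∂_1: C_1 → C_0 sends each edge [p,q] (with p < q) to q − p. For instance
  ∂AE = E − A.
As a 6×12 matrix over Z this has rank 5, with invariant factors (1,1,1,1,1).

Boundary ∂_2: C_2 → C_1 acts by ∂[p,q,r] = [q,r] − [p,r] + [p,q]. For instance
  ∂BDE = DE − BE + BD,
  ∂ADE = DE − AE + AD.
The resulting 12×8 matrix has rank 7, and its Smith normal form has invariant factors (1,1,1,1,1,1,1).

From H_k ≅ ker(∂_k) / im(∂_{k+1}) we obtain:

  H_0: rank C_0 − rank ∂_1 = 6 − 5 = 1, and the invariant factors of ∂_1 are all 1, so H_0 ≅ Z.
  H_1: rank ker ∂_1 − rank ∂_2 = (12 − 5) − 7 = 0, and the invariant factors of ∂_2 are all 1, so H_1 ≅ 0.
  H_2: rank ker ∂_2 − rank ∂_3 = (8 − 7) − 0 = 1, and there is no ∂_3, so H_2 ≅ Z.

Hence the Betti numbers are b_0 = 1, b_1 = 0, b_2 = 1.

b_0 = 1, b_1 = 0, b_2 = 1.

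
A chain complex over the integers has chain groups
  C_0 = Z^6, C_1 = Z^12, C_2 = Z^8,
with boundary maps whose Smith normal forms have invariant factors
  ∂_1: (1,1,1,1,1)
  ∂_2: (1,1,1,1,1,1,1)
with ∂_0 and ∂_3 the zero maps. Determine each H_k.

H_0 ≅ Z,  H_1 = 0,  H_2 ≅ Z.

H_0: b_0 = 6 − 0 − 5 = 1; torsion from ∂_1 factors > 1: none. So H_0 ≅ Z.
H_1: b_1 = 12 − 5 − 7 = 0; torsion from ∂_2 factors > 1: none. So H_1 ≅ 0.
H_2: b_2 = 8 − 7 − 0 = 1; torsion from ∂_3 factors > 1: none. So H_2 ≅ Z.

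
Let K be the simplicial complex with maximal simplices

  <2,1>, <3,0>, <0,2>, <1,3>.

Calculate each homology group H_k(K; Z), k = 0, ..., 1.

H_0 ≅ Z,  H_1 ≅ Z.

K has 4 vertices, 4 edges.
rank ∂_0 = 0, rank ∂_1 = 3 ⇒ b_0 = 4 − 0 − 3 = 1; all invariant factors of ∂_1 are 1 so no torsion. So H_0 ≅ Z.
rank ∂_1 = 3, rank ∂_2 = 0 ⇒ b_1 = 4 − 3 − 0 = 1. So H_1 ≅ Z.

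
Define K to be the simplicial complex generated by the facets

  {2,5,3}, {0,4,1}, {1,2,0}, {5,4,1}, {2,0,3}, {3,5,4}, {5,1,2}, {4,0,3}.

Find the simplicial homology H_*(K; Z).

H_0 ≅ Z,  H_1 = 0,  H_2 ≅ Z.

K has 6 vertices, 12 edges, 8 triangles.
rank ∂_0 = 0, rank ∂_1 = 5 ⇒ b_0 = 6 − 0 − 5 = 1; all invariant factors of ∂_1 are 1 so no torsion. So H_0 = Z.
rank ∂_1 = 5, rank ∂_2 = 7 ⇒ b_1 = 12 − 5 − 7 = 0; all invariant factors of ∂_2 are 1 so no torsion. So H_1 = 0.
rank ∂_2 = 7, rank ∂_3 = 0 ⇒ b_2 = 8 − 7 − 0 = 1. So H_2 = Z.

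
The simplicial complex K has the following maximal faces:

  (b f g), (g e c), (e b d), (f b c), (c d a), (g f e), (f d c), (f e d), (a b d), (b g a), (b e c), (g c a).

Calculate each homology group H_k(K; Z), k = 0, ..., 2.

H_0 = Z,  H_1 = Z/2,  H_2 = 0.

Take the total order a < b < c < d < e < f < g on the vertex set. Then K (dimension 2) consists of the simplices:

  0-simplices (7): a, b, c, d, e, f, g
  1-simplices (18): ab, ac, ad, ag, bc, bd, be, bf, bg, cd, ce, cf, cg, de, df, ef, eg, fg
  2-simplices (12): abd, abg, acd, acg, bce, bcf, bde, bfg, cdf, ceg, def, efg

so the chain groups are C_0 ≅ Z^7, C_1 ≅ Z^18, C_2 ≅ Z^12.

The boundary map ∂_1: C_1 → C_0 sends each edge [p,q] (with p < q) to q − p. For instance
  ∂fg = g − f.
The 7×18 boundary matrix has rank 6 and Smith normal form diag(1,1,1,1,1,1).

Boundary ∂_2: C_2 → C_1 maps a triangle to the signed sum of its edges. For instance
  ∂cdf = df − cf + cd,
  ∂abg = bg − ag + ab.
The resulting 18×12 matrix has rank 12, and its Smith normal form has invariant factors (1,1,1,1,1,1,1,1,1,1,1,2).

Now H_k = ker ∂_k / im ∂_{k+1}, so:

  H_0: rank C_0 − rank ∂_1 = 7 − 6 = 1, and the invariant factors of ∂_1 are all 1, so H_0 = Z.
  H_1: rank ker ∂_1 − rank ∂_2 = (18 − 6) − 12 = 0, and ∂_2 has invariant factor 2 > 1, so H_1 = Z/2.
  H_2: rank ker ∂_2 − rank ∂_3 = (12 − 12) − 0 = 0, and there is no ∂_3, so H_2 = 0.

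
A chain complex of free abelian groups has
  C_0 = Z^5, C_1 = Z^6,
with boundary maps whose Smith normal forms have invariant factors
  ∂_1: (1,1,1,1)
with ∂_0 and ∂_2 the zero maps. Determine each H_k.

H_0: b_0 = 5 − 0 − 4 = 1; torsion from ∂_1 factors > 1: none. So H_0 = Z.
H_1: b_1 = 6 − 4 − 0 = 2; torsion from ∂_2 factors > 1: none. So H_1 = Z^2.

H_0 = Z,  H_1 = Z^2.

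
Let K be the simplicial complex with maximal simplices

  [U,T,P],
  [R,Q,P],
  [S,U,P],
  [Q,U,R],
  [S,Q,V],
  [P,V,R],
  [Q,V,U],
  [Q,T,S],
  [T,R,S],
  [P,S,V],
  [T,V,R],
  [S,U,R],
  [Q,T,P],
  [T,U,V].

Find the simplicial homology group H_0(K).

H_0 = Z.

Fix the vertex order P < Q < R < S < T < U < V and write every simplex with vertices in increasing order. Then dim K = 2 and the simplices of K are:

  0-simplices (7): P, Q, R, S, T, U, V
  1-simplices (21): PQ, PR, PS, PT, PU, PV, QR, QS, QT, QU, QV, RS, RT, RU, RV, ST, SU, SV, TU, TV, UV
  2-simplices (14): PQR, PQT, PRV, PSU, PSV, PTU, QRU, QST, QSV, QUV, RST, RSU, RTV, TUV

giving chain groups C_0 ≅ Z^7, C_1 ≅ Z^21, C_2 ≅ Z^14.

∂_1: C_1 → C_0 maps an edge to its endpoints' difference, ∂[p,q] = q − p.
This gives a 7×21 integer matrix of rank 6; reducing to Smith normal form yields diagonal entries (1,1,1,1,1,1).

Boundary ∂_2: C_2 → C_1 sends each 2-simplex [p,q,r] to [q,r] − [p,r] + [p,q]. For instance
  ∂PSV = SV − PV + PS,
  ∂RST = ST − RT + RS.
The resulting 21×14 matrix has rank 13, and its Smith normal form has invariant factors (1,1,1,1,1,1,1,1,1,1,1,1,1).

Computing H_k = (kernel of ∂_k) / (image of ∂_{k+1}):

  H_0: rank C_0 − rank ∂_1 = 7 − 6 = 1, and the invariant factors of ∂_1 are all 1, so H_0 ≅ Z.

(K is a triangulation of the torus T^2.)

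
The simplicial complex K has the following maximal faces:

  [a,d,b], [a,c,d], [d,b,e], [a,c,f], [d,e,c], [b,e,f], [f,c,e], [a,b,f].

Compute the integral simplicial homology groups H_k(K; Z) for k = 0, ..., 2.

H_0 = Z,  H_1 = 0,  H_2 = Z.

We work with the vertex ordering a < b < c < d < e < f. The simplices of K, each written with vertices in increasing order, are:

  0-simplices (6): a, b, c, d, e, f
  1-simplices (12): ab, ac, ad, af, bd, be, bf, cd, ce, cf, de, ef
  2-simplices (8): abd, abf, acd, acf, bde, bef, cde, cef

so the chain groups are C_0 ≅ Z^6, C_1 ≅ Z^12, C_2 ≅ Z^8.

The boundary map ∂_1: C_1 → C_0 is given by ∂[p,q] = [q] − [p].
As a 6×12 matrix over Z this has rank 5, with invariant factors (1,1,1,1,1).

The boundary map ∂_2: C_2 → C_1 maps a triangle to the signed sum of its edges. For instance
  ∂abd = bd − ad + ab,
  ∂abf = bf − af + ab.
As a 12×8 matrix over Z this has rank 7, with invariant factors (1,1,1,1,1,1,1).

Computing H_k = (kernel of ∂_k) / (image of ∂_{k+1}):

  H_0: rank C_0 − rank ∂_1 = 6 − 5 = 1, and the invariant factors of ∂_1 are all 1, so H_0 ≅ Z.
  H_1: rank ker ∂_1 − rank ∂_2 = (12 − 5) − 7 = 0, and the invariant factors of ∂_2 are all 1, so H_1 ≅ 0.
  H_2: rank ker ∂_2 − rank ∂_3 = (8 − 7) − 0 = 1, and there is no ∂_3, so H_2 ≅ Z.

As a check, the Euler characteristic is 6 − 12 + 8 = 2, which agrees with 1 − 0 + 1 = 2.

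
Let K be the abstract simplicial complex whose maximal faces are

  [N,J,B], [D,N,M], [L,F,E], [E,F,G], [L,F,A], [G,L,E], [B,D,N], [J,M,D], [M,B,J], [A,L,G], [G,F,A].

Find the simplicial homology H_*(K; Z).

H_0 ≅ Z^2,  H_1 ≅ Z,  H_2 ≅ Z.

Fix the vertex order A < B < D < E < F < G < J < L < M < N and write every simplex with vertices in increasing order. Then dim K = 2 and the simplices of K are:

  0-simplices (10): A, B, D, E, F, G, J, L, M, N
  1-simplices (19): AF, AG, AL, BD, BJ, BM, BN, DJ, DM, DN, EF, EG, EL, FG, FL, GL, JM, JN, MN
  2-simplices (11): AFG, AFL, AGL, BDN, BJM, BJN, DJM, DMN, EFG, EFL, EGL

Hence C_0 ≅ Z^10, C_1 ≅ Z^19, C_2 ≅ Z^11.

Boundary ∂_1: C_1 → C_0 is given by ∂[p,q] = [q] − [p]. For instance
  ∂BN = N − B.
As a 10×19 matrix over Z this has rank 8, with invariant factors (1,1,1,1,1,1,1,1).

Boundary ∂_2: C_2 → C_1 maps a triangle to the signed sum of its edges. For instance
  ∂EFL = FL − EL + EF,
  ∂BDN = DN − BN + BD.
This gives a 19×11 integer matrix of rank 10; reducing to Smith normal form yields diagonal entries (1,1,1,1,1,1,1,1,1,1).

Computing H_k = (kernel of ∂_k) / (image of ∂_{k+1}):

  H_0: rank C_0 − rank ∂_1 = 10 − 8 = 2, and the invariant factors of ∂_1 are all 1, so H_0 ≅ Z^2.
  H_1: rank ker ∂_1 − rank ∂_2 = (19 − 8) − 10 = 1, and the invariant factors of ∂_2 are all 1, so H_1 ≅ Z.
  H_2: rank ker ∂_2 − rank ∂_3 = (11 − 10) − 0 = 1, and there is no ∂_3, so H_2 ≅ Z.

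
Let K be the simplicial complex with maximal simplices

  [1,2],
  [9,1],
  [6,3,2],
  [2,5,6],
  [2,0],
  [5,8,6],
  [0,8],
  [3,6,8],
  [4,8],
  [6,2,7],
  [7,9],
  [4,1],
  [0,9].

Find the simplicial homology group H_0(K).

H_0 = Z.

Order the vertices as 0 < 1 < 2 < 3 < 4 < 5 < 6 < 7 < 8 < 9. Listing each simplex with vertices in this order, K has dimension 2 with simplices:

  0-simplices (10): [0], [1], [2], [3], [4], [5], [6], [7], [8], [9]
  1-simplices (18): [0,2], [0,8], [0,9], [1,2], [1,4], [1,9], [2,3], [2,5], [2,6], [2,7], [3,6], [3,8], [4,8], [5,6], [5,8], [6,7], [6,8], [7,9]
  2-simplices (5): [2,3,6], [2,5,6], [2,6,7], [3,6,8], [5,6,8]

Hence C_0 ≅ Z^10, C_1 ≅ Z^18, C_2 ≅ Z^5.

∂_1: C_1 → C_0 sends each edge [p,q] (with p < q) to q − p.
This gives a 10×18 integer matrix of rank 9; reducing to Smith normal form yields diagonal entries (1,1,1,1,1,1,1,1,1).

The boundary map ∂_2: C_2 → C_1 maps a triangle to the signed sum of its edges. For instance
  ∂[5,6,8] = [6,8] − [5,8] + [5,6],
  ∂[2,3,6] = [3,6] − [2,6] + [2,3].
As a 18×5 matrix over Z this has rank 5, with invariant factors (1,1,1,1,1).

From H_k ≅ ker(∂_k) / im(∂_{k+1}) we obtain:

  H_0: rank C_0 − rank ∂_1 = 10 − 9 = 1, and the invariant factors of ∂_1 are all 1, so H_0 = Z.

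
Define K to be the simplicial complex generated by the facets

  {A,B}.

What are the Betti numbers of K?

b_0 = 1, b_1 = 0.

Take the total order A < B on the vertex set. Then K (dimension 1) consists of the simplices:

  0-simplices (2): A, B
  1-simplices (1): AB

giving chain groups C_0 ≅ Z^2, C_1 ≅ Z^1.

∂_1: C_1 → C_0 is given by ∂[p,q] = [q] − [p]. For instance
  ∂AB = B − A.
The 2×1 boundary matrix has rank 1 and Smith normal form diag(1).

Reading off H_k = ker ∂_k / im ∂_{k+1}:

  H_0: rank C_0 − rank ∂_1 = 2 − 1 = 1, and the invariant factors of ∂_1 are all 1, so H_0 ≅ Z.
  H_1: rank ker ∂_1 − rank ∂_2 = (1 − 1) − 0 = 0, and there is no ∂_2, so H_1 ≅ 0.

As a check, the Euler characteristic is 2 − 1 = 1, which agrees with 1 − 0 = 1.
(K is a triangulation of the 1-simplex.)

Hence the Betti numbers are b_0 = 1, b_1 = 0.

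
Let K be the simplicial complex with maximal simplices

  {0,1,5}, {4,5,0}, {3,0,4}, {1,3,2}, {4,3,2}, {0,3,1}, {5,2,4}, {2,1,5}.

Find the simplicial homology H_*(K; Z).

H_0 ≅ Z,  H_1 = 0,  H_2 ≅ Z.

Order the vertices as 0 < 1 < 2 < 3 < 4 < 5. Listing each simplex with vertices in this order, K has dimension 2 with simplices:

  0-simplices (6): [0], [1], [2], [3], [4], [5]
  1-simplices (12): [0,1], [0,3], [0,4], [0,5], [1,2], [1,3], [1,5], [2,3], [2,4], [2,5], [3,4], [4,5]
  2-simplices (8): [0,1,3], [0,1,5], [0,3,4], [0,4,5], [1,2,3], [1,2,5], [2,3,4], [2,4,5]

giving chain groups C_0 ≅ Z^6, C_1 ≅ Z^12, C_2 ≅ Z^8.

Boundary ∂_1: C_1 → C_0 is given by ∂[p,q] = [q] − [p].
The 6×12 boundary matrix has rank 5 and Smith normal form diag(1,1,1,1,1).

Boundary ∂_2: C_2 → C_1 maps a triangle to the signed sum of its edges. For instance
  ∂[0,4,5] = [4,5] − [0,5] + [0,4],
  ∂[2,3,4] = [3,4] − [2,4] + [2,3].
This gives a 12×8 integer matrix of rank 7; reducing to Smith normal form yields diagonal entries (1,1,1,1,1,1,1).

From H_k ≅ ker(∂_k) / im(∂_{k+1}) we obtain:

  H_0: rank C_0 − rank ∂_1 = 6 − 5 = 1, and the invariant factors of ∂_1 are all 1, so H_0 ≅ Z.
  H_1: rank ker ∂_1 − rank ∂_2 = (12 − 5) − 7 = 0, and the invariant factors of ∂_2 are all 1, so H_1 ≅ 0.
  H_2: rank ker ∂_2 − rank ∂_3 = (8 − 7) − 0 = 1, and there is no ∂_3, so H_2 ≅ Z.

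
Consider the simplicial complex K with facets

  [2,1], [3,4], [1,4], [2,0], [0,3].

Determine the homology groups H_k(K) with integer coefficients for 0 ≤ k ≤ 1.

Fix the vertex order 0 < 1 < 2 < 3 < 4 and write every simplex with vertices in increasing order. Then dim K = 1 and the simplices of K are:

  0-simplices (5): [0], [1], [2], [3], [4]
  1-simplices (5): [0,2], [0,3], [1,2], [1,4], [3,4]

so the chain groups are C_0 ≅ Z^5, C_1 ≅ Z^5.

∂_1: C_1 → C_0 sends each edge [p,q] (with p < q) to q − p. For instance
  ∂[0,2] = [2] − [0].
The resulting 5×5 matrix has rank 4, and its Smith normal form has invariant factors (1,1,1,1).

Computing H_k = (kernel of ∂_k) / (image of ∂_{k+1}):

  H_0: rank C_0 − rank ∂_1 = 5 − 4 = 1, and the invariant factors of ∂_1 are all 1, so H_0 = Z.
  H_1: rank ker ∂_1 − rank ∂_2 = (5 − 4) − 0 = 1, and there is no ∂_2, so H_1 = Z.

H_0 ≅ Z,  H_1 ≅ Z.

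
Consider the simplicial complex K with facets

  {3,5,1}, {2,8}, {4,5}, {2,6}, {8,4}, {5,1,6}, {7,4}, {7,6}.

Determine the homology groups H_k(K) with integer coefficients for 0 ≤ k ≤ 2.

H_0 = Z,  H_1 = Z^2,  H_2 = 0.

Fix the vertex order 1 < 2 < 3 < 4 < 5 < 6 < 7 < 8 and write every simplex with vertices in increasing order. Then dim K = 2 and the simplices of K are:

  0-simplices (8): [1], [2], [3], [4], [5], [6], [7], [8]
  1-simplices (11): [1,3], [1,5], [1,6], [2,6], [2,8], [3,5], [4,5], [4,7], [4,8], [5,6], [6,7]
  2-simplices (2): [1,3,5], [1,5,6]

Hence C_0 ≅ Z^8, C_1 ≅ Z^11, C_2 ≅ Z^2.

The boundary map ∂_1: C_1 → C_0 maps an edge to its endpoints' difference, ∂[p,q] = q − p. For instance
  ∂[1,5] = [5] − [1].
The 8×11 boundary matrix has rank 7 and Smith normal form diag(1,1,1,1,1,1,1).

The boundary map ∂_2: C_2 → C_1 maps a triangle to the signed sum of its edges. For instance
  ∂[1,5,6] = [5,6] − [1,6] + [1,5],
  ∂[1,3,5] = [3,5] − [1,5] + [1,3].
As a 11×2 matrix over Z this has rank 2, with invariant factors (1,1).

From H_k ≅ ker(∂_k) / im(∂_{k+1}) we obtain:

  H_0: rank C_0 − rank ∂_1 = 8 − 7 = 1, and the invariant factors of ∂_1 are all 1, so H_0 ≅ Z.
  H_1: rank ker ∂_1 − rank ∂_2 = (11 − 7) − 2 = 2, and the invariant factors of ∂_2 are all 1, so H_1 ≅ Z^2.
  H_2: rank ker ∂_2 − rank ∂_3 = (2 − 2) − 0 = 0, and there is no ∂_3, so H_2 ≅ 0.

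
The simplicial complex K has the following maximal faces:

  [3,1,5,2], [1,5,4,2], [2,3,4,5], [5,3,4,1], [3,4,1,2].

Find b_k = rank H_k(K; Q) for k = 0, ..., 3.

b_0 = 1, b_1 = 0, b_2 = 0, b_3 = 1.

Take the total order 1 < 2 < 3 < 4 < 5 on the vertex set. Then K (dimension 3) consists of the simplices:

  0-simplices (5): [1], [2], [3], [4], [5]
  1-simplices (10): [1,2], [1,3], [1,4], [1,5], [2,3], [2,4], [2,5], [3,4], [3,5], [4,5]
  2-simplices (10): [1,2,3], [1,2,4], [1,2,5], [1,3,4], [1,3,5], [1,4,5], [2,3,4], [2,3,5], [2,4,5], [3,4,5]
  3-simplices (5): [1,2,3,4], [1,2,3,5], [1,2,4,5], [1,3,4,5], [2,3,4,5]

Hence C_0 ≅ Z^5, C_1 ≅ Z^10, C_2 ≅ Z^10, C_3 ≅ Z^5.

∂_1: C_1 → C_0 is given by ∂[p,q] = [q] − [p]. For instance
  ∂[4,5] = [5] − [4].
The resulting 5×10 matrix has rank 4, and its Smith normal form has invariant factors (1,1,1,1).

Boundary ∂_2: C_2 → C_1 maps a triangle to the signed sum of its edges. For instance
  ∂[1,2,5] = [2,5] − [1,5] + [1,2],
  ∂[1,2,3] = [2,3] − [1,3] + [1,2].
As a 10×10 matrix over Z this has rank 6, with invariant factors (1,1,1,1,1,1).

Boundary ∂_3: C_3 → C_2 sends each 3-simplex σ to the alternating sum Σ_i (−1)^i (σ with its i-th vertex removed). For instance
  ∂[1,2,3,4] = [2,3,4] − [1,3,4] + [1,2,4] − [1,2,3],
  ∂[1,3,4,5] = [3,4,5] − [1,4,5] + [1,3,5] − [1,3,4].
As a 10×5 matrix over Z this has rank 4, with invariant factors (1,1,1,1).

Reading off H_k = ker ∂_k / im ∂_{k+1}:

  H_0: rank C_0 − rank ∂_1 = 5 − 4 = 1, and the invariant factors of ∂_1 are all 1, so H_0 ≅ Z.
  H_1: rank ker ∂_1 − rank ∂_2 = (10 − 4) − 6 = 0, and the invariant factors of ∂_2 are all 1, so H_1 ≅ 0.
  H_2: rank ker ∂_2 − rank ∂_3 = (10 − 6) − 4 = 0, and the invariant factors of ∂_3 are all 1, so H_2 ≅ 0.
  H_3: rank ker ∂_3 − rank ∂_4 = (5 − 4) − 0 = 1, and there is no ∂_4, so H_3 ≅ Z.

As a check, the Euler characteristic is 5 − 10 + 10 − 5 = 0, which agrees with 1 − 0 + 0 − 1 = 0.

Hence the Betti numbers are b_0 = 1, b_1 = 0, b_2 = 0, b_3 = 1.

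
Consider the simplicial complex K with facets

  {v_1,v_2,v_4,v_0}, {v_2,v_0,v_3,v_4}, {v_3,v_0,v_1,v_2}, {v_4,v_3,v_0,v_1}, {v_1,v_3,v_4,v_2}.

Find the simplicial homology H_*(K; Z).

Order the vertices as v_0 < v_1 < v_2 < v_3 < v_4. Listing each simplex with vertices in this order, K has dimension 3 with simplices:

  0-simplices (5): [v_0], [v_1], [v_2], [v_3], [v_4]
  1-simplices (10): [v_0,v_1], [v_0,v_2], [v_0,v_3], [v_0,v_4], [v_1,v_2], [v_1,v_3], [v_1,v_4], [v_2,v_3], [v_2,v_4], [v_3,v_4]
  2-simplices (10): [v_0,v_1,v_2], [v_0,v_1,v_3], [v_0,v_1,v_4], [v_0,v_2,v_3], [v_0,v_2,v_4], [v_0,v_3,v_4], [v_1,v_2,v_3], [v_1,v_2,v_4], [v_1,v_3,v_4], [v_2,v_3,v_4]
  3-simplices (5): [v_0,v_1,v_2,v_3], [v_0,v_1,v_2,v_4], [v_0,v_1,v_3,v_4], [v_0,v_2,v_3,v_4], [v_1,v_2,v_3,v_4]

Hence C_0 ≅ Z^5, C_1 ≅ Z^10, C_2 ≅ Z^10, C_3 ≅ Z^5.

∂_1: C_1 → C_0 sends each edge [p,q] (with p < q) to q − p.
The 5×10 boundary matrix has rank 4 and Smith normal form diag(1,1,1,1).

The boundary map ∂_2: C_2 → C_1 maps a triangle to the signed sum of its edges. For instance
  ∂[v_0,v_1,v_4] = [v_1,v_4] − [v_0,v_4] + [v_0,v_1],
  ∂[v_2,v_3,v_4] = [v_3,v_4] − [v_2,v_4] + [v_2,v_3].
This gives a 10×10 integer matrix of rank 6; reducing to Smith normal form yields diagonal entries (1,1,1,1,1,1).

Boundary ∂_3: C_3 → C_2 sends each 3-simplex σ to the alternating sum Σ_i (−1)^i (σ with its i-th vertex removed). For instance
  ∂[v_0,v_1,v_2,v_3] = [v_1,v_2,v_3] − [v_0,v_2,v_3] + [v_0,v_1,v_3] − [v_0,v_1,v_2],
  ∂[v_0,v_1,v_3,v_4] = [v_1,v_3,v_4] − [v_0,v_3,v_4] + [v_0,v_1,v_4] − [v_0,v_1,v_3].
As a 10×5 matrix over Z this has rank 4, with invariant factors (1,1,1,1).

From H_k ≅ ker(∂_k) / im(∂_{k+1}) we obtain:

  H_0: rank C_0 − rank ∂_1 = 5 − 4 = 1, and the invariant factors of ∂_1 are all 1, so H_0 ≅ Z.
  H_1: rank ker ∂_1 − rank ∂_2 = (10 − 4) − 6 = 0, and the invariant factors of ∂_2 are all 1, so H_1 ≅ 0.
  H_2: rank ker ∂_2 − rank ∂_3 = (10 − 6) − 4 = 0, and the invariant factors of ∂_3 are all 1, so H_2 ≅ 0.
  H_3: rank ker ∂_3 − rank ∂_4 = (5 − 4) − 0 = 1, and there is no ∂_4, so H_3 ≅ Z.

H_0 = Z,  H_1 = 0,  H_2 = 0,  H_3 = Z.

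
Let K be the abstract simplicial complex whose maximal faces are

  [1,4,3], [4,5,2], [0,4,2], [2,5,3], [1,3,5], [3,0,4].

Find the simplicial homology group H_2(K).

H_2 = 0.

Fix the vertex order 0 < 1 < 2 < 3 < 4 < 5 and write every simplex with vertices in increasing order. Then dim K = 2 and the simplices of K are:

  0-simplices (6): [0], [1], [2], [3], [4], [5]
  1-simplices (12): [0,2], [0,3], [0,4], [1,3], [1,4], [1,5], [2,3], [2,4], [2,5], [3,4], [3,5], [4,5]
  2-simplices (6): [0,2,4], [0,3,4], [1,3,4], [1,3,5], [2,3,5], [2,4,5]

so the chain groups are C_0 ≅ Z^6, C_1 ≅ Z^12, C_2 ≅ Z^6.

The boundary map ∂_1: C_1 → C_0 maps an edge to its endpoints' difference, ∂[p,q] = q − p.
The 6×12 boundary matrix has rank 5 and Smith normal form diag(1,1,1,1,1).

∂_2: C_2 → C_1 sends each 2-simplex [p,q,r] to [q,r] − [p,r] + [p,q]. For instance
  ∂[1,3,4] = [3,4] − [1,4] + [1,3],
  ∂[1,3,5] = [3,5] − [1,5] + [1,3].
The 12×6 boundary matrix has rank 6 and Smith normal form diag(1,1,1,1,1,1).

Computing H_k = (kernel of ∂_k) / (image of ∂_{k+1}):

  H_2: rank ker ∂_2 − rank ∂_3 = (6 − 6) − 0 = 0, and there is no ∂_3, so H_2 = 0.

(K is a triangulation of the cylinder S^1 x I.)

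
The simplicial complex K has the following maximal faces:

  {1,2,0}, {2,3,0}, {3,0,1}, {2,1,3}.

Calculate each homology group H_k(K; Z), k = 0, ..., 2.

Take the total order 0 < 1 < 2 < 3 on the vertex set. Then K (dimension 2) consists of the simplices:

  0-simplices (4): [0], [1], [2], [3]
  1-simplices (6): [0,1], [0,2], [0,3], [1,2], [1,3], [2,3]
  2-simplices (4): [0,1,2], [0,1,3], [0,2,3], [1,2,3]

giving chain groups C_0 ≅ Z^4, C_1 ≅ Z^6, C_2 ≅ Z^4.

Boundary ∂_1: C_1 → C_0 sends each edge [p,q] (with p < q) to q − p. For instance
  ∂[1,2] = [2] − [1].
As a 4×6 matrix over Z this has rank 3, with invariant factors (1,1,1).

Boundary ∂_2: C_2 → C_1 sends each 2-simplex [p,q,r] to [q,r] − [p,r] + [p,q]. For instance
  ∂[0,2,3] = [2,3] − [0,3] + [0,2],
  ∂[0,1,3] = [1,3] − [0,3] + [0,1].
The 6×4 boundary matrix has rank 3 and Smith normal form diag(1,1,1).

Now H_k = ker ∂_k / im ∂_{k+1}, so:

  H_0: rank C_0 − rank ∂_1 = 4 − 3 = 1, and the invariant factors of ∂_1 are all 1, so H_0 = Z.
  H_1: rank ker ∂_1 − rank ∂_2 = (6 − 3) − 3 = 0, and the invariant factors of ∂_2 are all 1, so H_1 = 0.
  H_2: rank ker ∂_2 − rank ∂_3 = (4 − 3) − 0 = 1, and there is no ∂_3, so H_2 = Z.

As a check, the Euler characteristic is 4 − 6 + 4 = 2, which agrees with 1 − 0 + 1 = 2.

H_0 = Z,  H_1 = 0,  H_2 = Z.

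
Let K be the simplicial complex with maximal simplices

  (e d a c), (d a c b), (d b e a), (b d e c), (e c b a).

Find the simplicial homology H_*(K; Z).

H_0 ≅ Z,  H_1 = 0,  H_2 = 0,  H_3 ≅ Z.

K has 5 vertices, 10 edges, 10 triangles, 5 3-simplices.
rank ∂_0 = 0, rank ∂_1 = 4 ⇒ b_0 = 5 − 0 − 4 = 1; all invariant factors of ∂_1 are 1 so no torsion. So H_0 = Z.
rank ∂_1 = 4, rank ∂_2 = 6 ⇒ b_1 = 10 − 4 − 6 = 0; all invariant factors of ∂_2 are 1 so no torsion. So H_1 = 0.
rank ∂_2 = 6, rank ∂_3 = 4 ⇒ b_2 = 10 − 6 − 4 = 0; all invariant factors of ∂_3 are 1 so no torsion. So H_2 = 0.
rank ∂_3 = 4, rank ∂_4 = 0 ⇒ b_3 = 5 − 4 − 0 = 1. So H_3 = Z.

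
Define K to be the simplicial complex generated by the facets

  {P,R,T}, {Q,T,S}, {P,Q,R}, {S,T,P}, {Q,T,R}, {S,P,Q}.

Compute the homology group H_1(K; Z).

H_1 ≅ 0.

K has 5 vertices, 9 edges, 6 triangles.
rank ∂_1 = 4, rank ∂_2 = 5 ⇒ b_1 = 9 − 4 − 5 = 0; all invariant factors of ∂_2 are 1 so no torsion. So H_1 ≅ 0.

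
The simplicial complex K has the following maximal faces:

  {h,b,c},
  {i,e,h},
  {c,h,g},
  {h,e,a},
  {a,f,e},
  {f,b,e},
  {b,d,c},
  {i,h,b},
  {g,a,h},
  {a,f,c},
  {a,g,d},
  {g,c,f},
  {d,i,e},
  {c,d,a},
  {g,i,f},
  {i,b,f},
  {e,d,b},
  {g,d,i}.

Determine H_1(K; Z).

Order the vertices as a < b < c < d < e < f < g < h < i. Listing each simplex with vertices in this order, K has dimension 2 with simplices:

  0-simplices (9): a, b, c, d, e, f, g, h, i
  1-simplices (27): ac, ad, ae, af, ag, ah, bc, bd, be, bf, bh, bi, cd, cf, cg, ch, de, dg, di, ef, eh, ei, fg, fi, gh, gi, hi
  2-simplices (18): acd, acf, adg, aef, aeh, agh, bcd, bch, bde, bef, bfi, bhi, cfg, cgh, dei, dgi, ehi, fgi

Hence C_0 ≅ Z^9, C_1 ≅ Z^27, C_2 ≅ Z^18.

The boundary map ∂_1: C_1 → C_0 maps an edge to its endpoints' difference, ∂[p,q] = q − p.
The resulting 9×27 matrix has rank 8, and its Smith normal form has invariant factors (1,1,1,1,1,1,1,1).

∂_2: C_2 → C_1 maps a triangle to the signed sum of its edges. For instance
  ∂bch = ch − bh + bc,
  ∂acf = cf − af + ac.
The 27×18 boundary matrix has rank 18 and Smith normal form diag(1,1,1,1,1,1,1,1,1,1,1,1,1,1,1,1,1,2).

Reading off H_k = ker ∂_k / im ∂_{k+1}:

  H_1: rank ker ∂_1 − rank ∂_2 = (27 − 8) − 18 = 1, and ∂_2 has invariant factor 2 > 1, so H_1 = Z ⊕ Z/2.

H_1 ≅ Z ⊕ Z/2.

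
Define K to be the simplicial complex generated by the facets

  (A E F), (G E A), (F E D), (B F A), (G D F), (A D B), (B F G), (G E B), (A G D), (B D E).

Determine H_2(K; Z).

H_2 = 0.

We work with the vertex ordering A < B < D < E < F < G. The simplices of K, each written with vertices in increasing order, are:

  0-simplices (6): A, B, D, E, F, G
  1-simplices (15): AB, AD, AE, AF, AG, BD, BE, BF, BG, DE, DF, DG, EF, EG, FG
  2-simplices (10): ABD, ABF, ADG, AEF, AEG, BDE, BEG, BFG, DEF, DFG

so the chain groups are C_0 ≅ Z^6, C_1 ≅ Z^15, C_2 ≅ Z^10.

∂_1: C_1 → C_0 maps an edge to its endpoints' difference, ∂[p,q] = q − p.
This gives a 6×15 integer matrix of rank 5; reducing to Smith normal form yields diagonal entries (1,1,1,1,1).

Boundary ∂_2: C_2 → C_1 maps a triangle to the signed sum of its edges. For instance
  ∂ABF = BF − AF + AB,
  ∂DEF = EF − DF + DE.
As a 15×10 matrix over Z this has rank 10, with invariant factors (1,1,1,1,1,1,1,1,1,2).

Reading off H_k = ker ∂_k / im ∂_{k+1}:

  H_2: rank ker ∂_2 − rank ∂_3 = (10 − 10) − 0 = 0, and there is no ∂_3, so H_2 ≅ 0.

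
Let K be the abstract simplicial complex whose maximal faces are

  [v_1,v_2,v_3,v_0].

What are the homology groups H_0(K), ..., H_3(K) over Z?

H_0 = Z,  H_1 = 0,  H_2 = 0,  H_3 = 0.

Fix the vertex order v_0 < v_1 < v_2 < v_3 and write every simplex with vertices in increasing order. Then dim K = 3 and the simplices of K are:

  0-simplices (4): [v_0], [v_1], [v_2], [v_3]
  1-simplices (6): [v_0,v_1], [v_0,v_2], [v_0,v_3], [v_1,v_2], [v_1,v_3], [v_2,v_3]
  2-simplices (4): [v_0,v_1,v_2], [v_0,v_1,v_3], [v_0,v_2,v_3], [v_1,v_2,v_3]
  3-simplices (1): [v_0,v_1,v_2,v_3]

Hence C_0 ≅ Z^4, C_1 ≅ Z^6, C_2 ≅ Z^4, C_3 ≅ Z^1.

Boundary ∂_1: C_1 → C_0 is given by ∂[p,q] = [q] − [p]. For instance
  ∂[v_1,v_2] = [v_2] − [v_1].
The 4×6 boundary matrix has rank 3 and Smith normal form diag(1,1,1).

The boundary map ∂_2: C_2 → C_1 maps a triangle to the signed sum of its edges. For instance
  ∂[v_1,v_2,v_3] = [v_2,v_3] − [v_1,v_3] + [v_1,v_2],
  ∂[v_0,v_1,v_2] = [v_1,v_2] − [v_0,v_2] + [v_0,v_1].
The 6×4 boundary matrix has rank 3 and Smith normal form diag(1,1,1).

The boundary map ∂_3: C_3 → C_2 sends each 3-simplex σ to the alternating sum Σ_i (−1)^i (σ with its i-th vertex removed). For instance
  ∂[v_0,v_1,v_2,v_3] = [v_1,v_2,v_3] − [v_0,v_2,v_3] + [v_0,v_1,v_3] − [v_0,v_1,v_2].
As a 4×1 matrix over Z this has rank 1, with invariant factors (1).

Reading off H_k = ker ∂_k / im ∂_{k+1}:

  H_0: rank C_0 − rank ∂_1 = 4 − 3 = 1, and the invariant factors of ∂_1 are all 1, so H_0 ≅ Z.
  H_1: rank ker ∂_1 − rank ∂_2 = (6 − 3) − 3 = 0, and the invariant factors of ∂_2 are all 1, so H_1 ≅ 0.
  H_2: rank ker ∂_2 − rank ∂_3 = (4 − 3) − 1 = 0, and the invariant factors of ∂_3 are all 1, so H_2 ≅ 0.
  H_3: rank ker ∂_3 − rank ∂_4 = (1 − 1) − 0 = 0, and there is no ∂_4, so H_3 ≅ 0.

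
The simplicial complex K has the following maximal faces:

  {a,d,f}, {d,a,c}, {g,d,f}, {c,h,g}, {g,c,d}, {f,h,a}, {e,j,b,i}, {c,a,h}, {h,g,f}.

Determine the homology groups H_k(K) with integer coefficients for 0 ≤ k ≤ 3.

Fix the vertex order a < b < c < d < e < f < g < h < i < j and write every simplex with vertices in increasing order. Then dim K = 3 and the simplices of K are:

  0-simplices (10): a, b, c, d, e, f, g, h, i, j
  1-simplices (18): ac, ad, af, ah, be, bi, bj, cd, cg, ch, df, dg, ei, ej, fg, fh, gh, ij
  2-simplices (12): acd, ach, adf, afh, bei, bej, bij, cdg, cgh, dfg, eij, fgh
  3-simplices (1): beij

so the chain groups are C_0 ≅ Z^10, C_1 ≅ Z^18, C_2 ≅ Z^12, C_3 ≅ Z^1.

∂_1: C_1 → C_0 maps an edge to its endpoints' difference, ∂[p,q] = q − p. For instance
  ∂fg = g − f.
The 10×18 boundary matrix has rank 8 and Smith normal form diag(1,1,1,1,1,1,1,1).

∂_2: C_2 → C_1 maps a triangle to the signed sum of its edges. For instance
  ∂cgh = gh − ch + cg,
  ∂dfg = fg − dg + df.
The 18×12 boundary matrix has rank 10 and Smith normal form diag(1,1,1,1,1,1,1,1,1,1).

∂_3: C_3 → C_2 sends each 3-simplex σ to the alternating sum Σ_i (−1)^i (σ with its i-th vertex removed). For instance
  ∂beij = eij − bij + bej − bei.
The resulting 12×1 matrix has rank 1, and its Smith normal form has invariant factors (1).

Computing H_k = (kernel of ∂_k) / (image of ∂_{k+1}):

  H_0: rank C_0 − rank ∂_1 = 10 − 8 = 2, and the invariant factors of ∂_1 are all 1, so H_0 = Z^2.
  H_1: rank ker ∂_1 − rank ∂_2 = (18 − 8) − 10 = 0, and the invariant factors of ∂_2 are all 1, so H_1 = 0.
  H_2: rank ker ∂_2 − rank ∂_3 = (12 − 10) − 1 = 1, and the invariant factors of ∂_3 are all 1, so H_2 = Z.
  H_3: rank ker ∂_3 − rank ∂_4 = (1 − 1) − 0 = 0, and there is no ∂_4, so H_3 = 0.

As a check, the Euler characteristic is 10 − 18 + 12 − 1 = 3, which agrees with 2 − 0 + 1 − 0 = 3.

H_0 ≅ Z^2,  H_1 = 0,  H_2 ≅ Z,  H_3 = 0.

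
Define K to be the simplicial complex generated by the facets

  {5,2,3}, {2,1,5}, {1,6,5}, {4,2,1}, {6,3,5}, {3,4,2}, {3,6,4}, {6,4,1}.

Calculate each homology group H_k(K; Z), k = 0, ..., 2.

H_0 ≅ Z,  H_1 = 0,  H_2 ≅ Z.

Fix the vertex order 1 < 2 < 3 < 4 < 5 < 6 and write every simplex with vertices in increasing order. Then dim K = 2 and the simplices of K are:

  0-simplices (6): [1], [2], [3], [4], [5], [6]
  1-simplices (12): [1,2], [1,4], [1,5], [1,6], [2,3], [2,4], [2,5], [3,4], [3,5], [3,6], [4,6], [5,6]
  2-simplices (8): [1,2,4], [1,2,5], [1,4,6], [1,5,6], [2,3,4], [2,3,5], [3,4,6], [3,5,6]

Hence C_0 ≅ Z^6, C_1 ≅ Z^12, C_2 ≅ Z^8.

∂_1: C_1 → C_0 is given by ∂[p,q] = [q] − [p].
The 6×12 boundary matrix has rank 5 and Smith normal form diag(1,1,1,1,1).

∂_2: C_2 → C_1 sends each 2-simplex [p,q,r] to [q,r] − [p,r] + [p,q]. For instance
  ∂[3,4,6] = [4,6] − [3,6] + [3,4],
  ∂[2,3,4] = [3,4] − [2,4] + [2,3].
This gives a 12×8 integer matrix of rank 7; reducing to Smith normal form yields diagonal entries (1,1,1,1,1,1,1).

Reading off H_k = ker ∂_k / im ∂_{k+1}:

  H_0: rank C_0 − rank ∂_1 = 6 − 5 = 1, and the invariant factors of ∂_1 are all 1, so H_0 = Z.
  H_1: rank ker ∂_1 − rank ∂_2 = (12 − 5) − 7 = 0, and the invariant factors of ∂_2 are all 1, so H_1 = 0.
  H_2: rank ker ∂_2 − rank ∂_3 = (8 − 7) − 0 = 1, and there is no ∂_3, so H_2 = Z.

As a check, the Euler characteristic is 6 − 12 + 8 = 2, which agrees with 1 − 0 + 1 = 2.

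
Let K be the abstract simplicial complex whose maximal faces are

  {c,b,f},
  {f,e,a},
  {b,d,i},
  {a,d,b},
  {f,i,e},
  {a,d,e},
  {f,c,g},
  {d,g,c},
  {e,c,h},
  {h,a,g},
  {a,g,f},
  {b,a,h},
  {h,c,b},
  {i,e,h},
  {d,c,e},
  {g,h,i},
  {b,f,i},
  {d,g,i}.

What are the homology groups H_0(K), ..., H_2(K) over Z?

H_0 = Z,  H_1 = Z^2,  H_2 = Z.

K has 9 vertices, 27 edges, 18 triangles.
rank ∂_0 = 0, rank ∂_1 = 8 ⇒ b_0 = 9 − 0 − 8 = 1; all invariant factors of ∂_1 are 1 so no torsion. So H_0 = Z.
rank ∂_1 = 8, rank ∂_2 = 17 ⇒ b_1 = 27 − 8 − 17 = 2; all invariant factors of ∂_2 are 1 so no torsion. So H_1 = Z^2.
rank ∂_2 = 17, rank ∂_3 = 0 ⇒ b_2 = 18 − 17 − 0 = 1. So H_2 = Z.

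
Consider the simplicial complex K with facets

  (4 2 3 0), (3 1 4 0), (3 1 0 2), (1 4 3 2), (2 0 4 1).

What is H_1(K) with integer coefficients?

H_1 = 0.

Take the total order 0 < 1 < 2 < 3 < 4 on the vertex set. Then K (dimension 3) consists of the simplices:

  0-simplices (5): [0], [1], [2], [3], [4]
  1-simplices (10): [0,1], [0,2], [0,3], [0,4], [1,2], [1,3], [1,4], [2,3], [2,4], [3,4]
  2-simplices (10): [0,1,2], [0,1,3], [0,1,4], [0,2,3], [0,2,4], [0,3,4], [1,2,3], [1,2,4], [1,3,4], [2,3,4]
  3-simplices (5): [0,1,2,3], [0,1,2,4], [0,1,3,4], [0,2,3,4], [1,2,3,4]

Hence C_0 ≅ Z^5, C_1 ≅ Z^10, C_2 ≅ Z^10, C_3 ≅ Z^5.

Boundary ∂_1: C_1 → C_0 maps an edge to its endpoints' difference, ∂[p,q] = q − p. For instance
  ∂[1,2] = [2] − [1].
The resulting 5×10 matrix has rank 4, and its Smith normal form has invariant factors (1,1,1,1).

Boundary ∂_2: C_2 → C_1 acts by ∂[p,q,r] = [q,r] − [p,r] + [p,q]. For instance
  ∂[1,2,4] = [2,4] − [1,4] + [1,2],
  ∂[0,1,4] = [1,4] − [0,4] + [0,1].
As a 10×10 matrix over Z this has rank 6, with invariant factors (1,1,1,1,1,1).

∂_3: C_3 → C_2 sends each 3-simplex σ to the alternating sum Σ_i (−1)^i (σ with its i-th vertex removed). For instance
  ∂[0,1,3,4] = [1,3,4] − [0,3,4] + [0,1,4] − [0,1,3],
  ∂[1,2,3,4] = [2,3,4] − [1,3,4] + [1,2,4] − [1,2,3].
The 10×5 boundary matrix has rank 4 and Smith normal form diag(1,1,1,1).

From H_k ≅ ker(∂_k) / im(∂_{k+1}) we obtain:

  H_1: rank ker ∂_1 − rank ∂_2 = (10 − 4) − 6 = 0, and the invariant factors of ∂_2 are all 1, so H_1 ≅ 0.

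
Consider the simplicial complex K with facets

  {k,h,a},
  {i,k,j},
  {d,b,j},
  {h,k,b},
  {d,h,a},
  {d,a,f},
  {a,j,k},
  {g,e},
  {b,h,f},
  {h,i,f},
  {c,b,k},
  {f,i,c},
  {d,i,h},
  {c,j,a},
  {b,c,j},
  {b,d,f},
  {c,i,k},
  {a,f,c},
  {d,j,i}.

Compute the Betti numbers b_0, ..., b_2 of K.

We work with the vertex ordering a < b < c < d < e < f < g < h < i < j < k. The simplices of K, each written with vertices in increasing order, are:

  0-simplices (11): a, b, c, d, e, f, g, h, i, j, k
  1-simplices (28): ac, ad, af, ah, aj, ak, bc, bd, bf, bh, bj, bk, cf, ci, cj, ck, df, dh, di, dj, eg, fh, fi, hi, hk, ij, ik, jk
  2-simplices (18): acf, acj, adf, adh, ahk, ajk, bcj, bck, bdf, bdj, bfh, bhk, cfi, cik, dhi, dij, fhi, ijk

Hence C_0 ≅ Z^11, C_1 ≅ Z^28, C_2 ≅ Z^18.

The boundary map ∂_1: C_1 → C_0 sends each edge [p,q] (with p < q) to q − p. For instance
  ∂dj = j − d.
The 11×28 boundary matrix has rank 9 and Smith normal form diag(1,1,1,1,1,1,1,1,1).

The boundary map ∂_2: C_2 → C_1 acts by ∂[p,q,r] = [q,r] − [p,r] + [p,q]. For instance
  ∂bcj = cj − bj + bc,
  ∂acf = cf − af + ac.
The 28×18 boundary matrix has rank 18 and Smith normal form diag(1,1,1,1,1,1,1,1,1,1,1,1,1,1,1,1,1,2).

From H_k ≅ ker(∂_k) / im(∂_{k+1}) we obtain:

  H_0: rank C_0 − rank ∂_1 = 11 − 9 = 2, and the invariant factors of ∂_1 are all 1, so H_0 ≅ Z^2.
  H_1: rank ker ∂_1 − rank ∂_2 = (28 − 9) − 18 = 1, and ∂_2 has invariant factor 2 > 1, so H_1 ≅ Z ⊕ Z/2Z.
  H_2: rank ker ∂_2 − rank ∂_3 = (18 − 18) − 0 = 0, and there is no ∂_3, so H_2 ≅ 0.

Hence the Betti numbers are b_0 = 2, b_1 = 1, b_2 = 0.

b_0 = 2, b_1 = 1, b_2 = 0.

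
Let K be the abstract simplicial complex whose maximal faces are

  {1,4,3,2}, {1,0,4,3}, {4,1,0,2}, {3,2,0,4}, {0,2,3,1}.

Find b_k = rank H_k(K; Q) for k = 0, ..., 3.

b_0 = 1, b_1 = 0, b_2 = 0, b_3 = 1.

Fix the vertex order 0 < 1 < 2 < 3 < 4 and write every simplex with vertices in increasing order. Then dim K = 3 and the simplices of K are:

  0-simplices (5): [0], [1], [2], [3], [4]
  1-simplices (10): [0,1], [0,2], [0,3], [0,4], [1,2], [1,3], [1,4], [2,3], [2,4], [3,4]
  2-simplices (10): [0,1,2], [0,1,3], [0,1,4], [0,2,3], [0,2,4], [0,3,4], [1,2,3], [1,2,4], [1,3,4], [2,3,4]
  3-simplices (5): [0,1,2,3], [0,1,2,4], [0,1,3,4], [0,2,3,4], [1,2,3,4]

so the chain groups are C_0 ≅ Z^5, C_1 ≅ Z^10, C_2 ≅ Z^10, C_3 ≅ Z^5.

∂_1: C_1 → C_0 sends each edge [p,q] (with p < q) to q − p.
As a 5×10 matrix over Z this has rank 4, with invariant factors (1,1,1,1).

Boundary ∂_2: C_2 → C_1 sends each 2-simplex [p,q,r] to [q,r] − [p,r] + [p,q]. For instance
  ∂[1,2,4] = [2,4] − [1,4] + [1,2],
  ∂[1,2,3] = [2,3] − [1,3] + [1,2].
This gives a 10×10 integer matrix of rank 6; reducing to Smith normal form yields diagonal entries (1,1,1,1,1,1).

The boundary map ∂_3: C_3 → C_2 sends each 3-simplex σ to the alternating sum Σ_i (−1)^i (σ with its i-th vertex removed). For instance
  ∂[0,1,2,4] = [1,2,4] − [0,2,4] + [0,1,4] − [0,1,2],
  ∂[0,1,2,3] = [1,2,3] − [0,2,3] + [0,1,3] − [0,1,2].
This gives a 10×5 integer matrix of rank 4; reducing to Smith normal form yields diagonal entries (1,1,1,1).

From H_k ≅ ker(∂_k) / im(∂_{k+1}) we obtain:

  H_0: rank C_0 − rank ∂_1 = 5 − 4 = 1, and the invariant factors of ∂_1 are all 1, so H_0 ≅ Z.
  H_1: rank ker ∂_1 − rank ∂_2 = (10 − 4) − 6 = 0, and the invariant factors of ∂_2 are all 1, so H_1 ≅ 0.
  H_2: rank ker ∂_2 − rank ∂_3 = (10 − 6) − 4 = 0, and the invariant factors of ∂_3 are all 1, so H_2 ≅ 0.
  H_3: rank ker ∂_3 − rank ∂_4 = (5 − 4) − 0 = 1, and there is no ∂_4, so H_3 ≅ Z.

Hence the Betti numbers are b_0 = 1, b_1 = 0, b_2 = 0, b_3 = 1.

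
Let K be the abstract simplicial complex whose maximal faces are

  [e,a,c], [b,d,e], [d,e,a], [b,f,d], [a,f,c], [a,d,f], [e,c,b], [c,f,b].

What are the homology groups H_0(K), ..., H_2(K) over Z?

H_0 = Z,  H_1 = 0,  H_2 = Z.

Fix the vertex order a < b < c < d < e < f and write every simplex with vertices in increasing order. Then dim K = 2 and the simplices of K are:

  0-simplices (6): a, b, c, d, e, f
  1-simplices (12): ac, ad, ae, af, bc, bd, be, bf, ce, cf, de, df
  2-simplices (8): ace, acf, ade, adf, bce, bcf, bde, bdf

so the chain groups are C_0 ≅ Z^6, C_1 ≅ Z^12, C_2 ≅ Z^8.

The boundary map ∂_1: C_1 → C_0 is given by ∂[p,q] = [q] − [p]. For instance
  ∂ac = c − a.
The resulting 6×12 matrix has rank 5, and its Smith normal form has invariant factors (1,1,1,1,1).

∂_2: C_2 → C_1 maps a triangle to the signed sum of its edges. For instance
  ∂bde = de − be + bd,
  ∂bcf = cf − bf + bc.
This gives a 12×8 integer matrix of rank 7; reducing to Smith normal form yields diagonal entries (1,1,1,1,1,1,1).

Computing H_k = (kernel of ∂_k) / (image of ∂_{k+1}):

  H_0: rank C_0 − rank ∂_1 = 6 − 5 = 1, and the invariant factors of ∂_1 are all 1, so H_0 = Z.
  H_1: rank ker ∂_1 − rank ∂_2 = (12 − 5) − 7 = 0, and the invariant factors of ∂_2 are all 1, so H_1 = 0.
  H_2: rank ker ∂_2 − rank ∂_3 = (8 − 7) − 0 = 1, and there is no ∂_3, so H_2 = Z.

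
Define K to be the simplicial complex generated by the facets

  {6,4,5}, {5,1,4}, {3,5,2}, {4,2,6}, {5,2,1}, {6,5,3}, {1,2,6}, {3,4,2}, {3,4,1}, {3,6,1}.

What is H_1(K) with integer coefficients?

K has 6 vertices, 15 edges, 10 triangles.
rank ∂_1 = 5, rank ∂_2 = 10 ⇒ b_1 = 15 − 5 − 10 = 0; ∂_2 has invariant factor(s) [2] giving torsion. So H_1 ≅ Z_2.

H_1 = Z_2.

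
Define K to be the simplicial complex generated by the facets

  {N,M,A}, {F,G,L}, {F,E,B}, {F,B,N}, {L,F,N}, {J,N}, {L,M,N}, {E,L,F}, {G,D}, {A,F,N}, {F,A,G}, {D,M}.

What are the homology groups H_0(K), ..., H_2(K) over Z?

Take the total order A < B < D < E < F < G < J < L < M < N on the vertex set. Then K (dimension 2) consists of the simplices:

  0-simplices (10): A, B, D, E, F, G, J, L, M, N
  1-simplices (19): AF, AG, AM, AN, BE, BF, BN, DG, DM, EF, EL, FG, FL, FN, GL, JN, LM, LN, MN
  2-simplices (9): AFG, AFN, AMN, BEF, BFN, EFL, FGL, FLN, LMN

giving chain groups C_0 ≅ Z^10, C_1 ≅ Z^19, C_2 ≅ Z^9.

The boundary map ∂_1: C_1 → C_0 maps an edge to its endpoints' difference, ∂[p,q] = q − p. For instance
  ∂BN = N − B.
This gives a 10×19 integer matrix of rank 9; reducing to Smith normal form yields diagonal entries (1,1,1,1,1,1,1,1,1).

Boundary ∂_2: C_2 → C_1 sends each 2-simplex [p,q,r] to [q,r] − [p,r] + [p,q]. For instance
  ∂EFL = FL − EL + EF,
  ∂BEF = EF − BF + BE.
As a 19×9 matrix over Z this has rank 9, with invariant factors (1,1,1,1,1,1,1,1,1).

From H_k ≅ ker(∂_k) / im(∂_{k+1}) we obtain:

  H_0: rank C_0 − rank ∂_1 = 10 − 9 = 1, and the invariant factors of ∂_1 are all 1, so H_0 = Z.
  H_1: rank ker ∂_1 − rank ∂_2 = (19 − 9) − 9 = 1, and the invariant factors of ∂_2 are all 1, so H_1 = Z.
  H_2: rank ker ∂_2 − rank ∂_3 = (9 − 9) − 0 = 0, and there is no ∂_3, so H_2 = 0.

As a check, the Euler characteristic is 10 − 19 + 9 = 0, which agrees with 1 − 1 + 0 = 0.

H_0 ≅ Z,  H_1 ≅ Z,  H_2 = 0.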